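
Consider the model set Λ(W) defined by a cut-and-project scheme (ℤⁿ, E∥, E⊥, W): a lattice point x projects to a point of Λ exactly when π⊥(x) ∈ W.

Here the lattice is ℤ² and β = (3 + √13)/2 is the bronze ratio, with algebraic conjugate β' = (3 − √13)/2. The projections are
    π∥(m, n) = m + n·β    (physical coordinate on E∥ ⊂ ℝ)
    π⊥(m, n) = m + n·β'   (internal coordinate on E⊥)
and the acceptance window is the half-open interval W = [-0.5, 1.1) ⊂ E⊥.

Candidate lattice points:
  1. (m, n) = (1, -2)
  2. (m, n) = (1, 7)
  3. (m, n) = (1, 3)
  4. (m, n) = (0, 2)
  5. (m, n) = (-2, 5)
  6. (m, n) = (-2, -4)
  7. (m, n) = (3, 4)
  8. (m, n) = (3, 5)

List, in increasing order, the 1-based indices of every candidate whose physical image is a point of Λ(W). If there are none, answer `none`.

3

Numerically β ≈ 3.302776 and β' = −1/β ≈ -0.302776.
candidate 1: (m,n)=(1,-2) → π∥ = 1-2·β ≈ -5.605551, π⊥ = 1-2·β' ≈ 1.605551 ∉ [-0.5, 1.1) ⇒ out
candidate 2: (m,n)=(1,7) → π∥ = 1+7·β ≈ 24.119429, π⊥ = 1+7·β' ≈ -1.119429 ∉ [-0.5, 1.1) ⇒ out
candidate 3: (m,n)=(1,3) → π∥ = 1+3·β ≈ 10.908327, π⊥ = 1+3·β' ≈ 0.091673 ∈ [-0.5, 1.1) ⇒ IN Λ
candidate 4: (m,n)=(0,2) → π∥ = 0+2·β ≈ 6.605551, π⊥ = 0+2·β' ≈ -0.605551 ∉ [-0.5, 1.1) ⇒ out
candidate 5: (m,n)=(-2,5) → π∥ = -2+5·β ≈ 14.513878, π⊥ = -2+5·β' ≈ -3.513878 ∉ [-0.5, 1.1) ⇒ out
candidate 6: (m,n)=(-2,-4) → π∥ = -2-4·β ≈ -15.211103, π⊥ = -2-4·β' ≈ -0.788897 ∉ [-0.5, 1.1) ⇒ out
candidate 7: (m,n)=(3,4) → π∥ = 3+4·β ≈ 16.211103, π⊥ = 3+4·β' ≈ 1.788897 ∉ [-0.5, 1.1) ⇒ out
candidate 8: (m,n)=(3,5) → π∥ = 3+5·β ≈ 19.513878, π⊥ = 3+5·β' ≈ 1.486122 ∉ [-0.5, 1.1) ⇒ out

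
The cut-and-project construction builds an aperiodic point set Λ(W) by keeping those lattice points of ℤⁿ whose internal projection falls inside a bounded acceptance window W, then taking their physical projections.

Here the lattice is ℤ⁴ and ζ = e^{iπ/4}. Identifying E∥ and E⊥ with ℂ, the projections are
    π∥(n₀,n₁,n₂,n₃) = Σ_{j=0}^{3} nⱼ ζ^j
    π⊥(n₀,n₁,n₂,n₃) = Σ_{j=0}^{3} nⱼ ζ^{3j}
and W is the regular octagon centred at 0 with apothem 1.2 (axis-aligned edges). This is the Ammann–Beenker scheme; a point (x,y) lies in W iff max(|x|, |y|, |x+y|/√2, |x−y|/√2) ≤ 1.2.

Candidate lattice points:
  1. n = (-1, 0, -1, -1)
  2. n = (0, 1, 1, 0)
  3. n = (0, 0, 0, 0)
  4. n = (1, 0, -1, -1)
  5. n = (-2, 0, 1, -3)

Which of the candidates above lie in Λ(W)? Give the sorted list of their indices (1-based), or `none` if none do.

Internal map: ζ^{3j} for j=0..3 gives (1,0), (−√2/2,√2/2), (0,−1), (√2/2,√2/2).
candidate 1: n = (-1, 0, -1, -1) → π⊥ ≈ (-1.7071, +0.2929); max(|x|,|y|,|x±y|/√2) = 1.7071 > 1.2 ⇒ ∉ W
candidate 2: n = (0, 1, 1, 0) → π⊥ ≈ (-0.7071, -0.2929); max(|x|,|y|,|x±y|/√2) = 0.7071 ≤ 1.2 ⇒ ∈ W
candidate 3: n = (0, 0, 0, 0) → π⊥ ≈ (+0.0000, +0.0000); max(|x|,|y|,|x±y|/√2) = 0.0000 ≤ 1.2 ⇒ ∈ W
candidate 4: n = (1, 0, -1, -1) → π⊥ ≈ (+0.2929, +0.2929); max(|x|,|y|,|x±y|/√2) = 0.4142 ≤ 1.2 ⇒ ∈ W
candidate 5: n = (-2, 0, 1, -3) → π⊥ ≈ (-4.1213, -3.1213); max(|x|,|y|,|x±y|/√2) = 5.1213 > 1.2 ⇒ ∉ W

2, 3, 4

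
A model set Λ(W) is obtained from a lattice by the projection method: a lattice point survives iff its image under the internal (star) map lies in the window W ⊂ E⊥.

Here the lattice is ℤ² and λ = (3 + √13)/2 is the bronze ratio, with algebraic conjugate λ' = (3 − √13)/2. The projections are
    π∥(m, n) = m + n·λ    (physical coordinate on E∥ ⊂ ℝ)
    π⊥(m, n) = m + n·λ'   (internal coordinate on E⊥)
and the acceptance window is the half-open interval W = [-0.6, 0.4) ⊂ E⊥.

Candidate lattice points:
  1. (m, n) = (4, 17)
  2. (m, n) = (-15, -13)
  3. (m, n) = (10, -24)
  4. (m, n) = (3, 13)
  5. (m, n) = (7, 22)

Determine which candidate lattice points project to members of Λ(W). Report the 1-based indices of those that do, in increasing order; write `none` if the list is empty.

λ' = (3−√13)/2 ≈ -0.302776.
candidate 1: (m,n)=(4,17) → π∥ = 4+17·λ ≈ 60.147186, π⊥ = 4+17·λ' ≈ -1.147186 ∉ [-0.6, 0.4) ⇒ out
candidate 2: (m,n)=(-15,-13) → π∥ = -15-13·λ ≈ -57.936083, π⊥ = -15-13·λ' ≈ -11.063917 ∉ [-0.6, 0.4) ⇒ out
candidate 3: (m,n)=(10,-24) → π∥ = 10-24·λ ≈ -69.266615, π⊥ = 10-24·λ' ≈ 17.266615 ∉ [-0.6, 0.4) ⇒ out
candidate 4: (m,n)=(3,13) → π∥ = 3+13·λ ≈ 45.936083, π⊥ = 3+13·λ' ≈ -0.936083 ∉ [-0.6, 0.4) ⇒ out
candidate 5: (m,n)=(7,22) → π∥ = 7+22·λ ≈ 79.661064, π⊥ = 7+22·λ' ≈ 0.338936 ∈ [-0.6, 0.4) ⇒ IN Λ

5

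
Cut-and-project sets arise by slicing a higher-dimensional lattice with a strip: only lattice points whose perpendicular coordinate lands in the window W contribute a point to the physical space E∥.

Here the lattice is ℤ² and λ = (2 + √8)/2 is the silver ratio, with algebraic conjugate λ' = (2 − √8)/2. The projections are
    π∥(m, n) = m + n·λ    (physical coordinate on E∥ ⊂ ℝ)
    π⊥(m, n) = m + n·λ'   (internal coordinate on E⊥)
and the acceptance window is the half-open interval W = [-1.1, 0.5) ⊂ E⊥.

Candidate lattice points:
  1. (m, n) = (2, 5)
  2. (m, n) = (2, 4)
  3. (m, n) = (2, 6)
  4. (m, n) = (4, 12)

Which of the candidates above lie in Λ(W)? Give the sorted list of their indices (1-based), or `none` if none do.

λ' = (2−√8)/2 ≈ -0.414214.
candidate 1: (m,n)=(2,5) → π∥ = 2+5·λ ≈ 14.071068, π⊥ = 2+5·λ' ≈ -0.071068 ∈ [-1.1, 0.5) ⇒ IN Λ
candidate 2: (m,n)=(2,4) → π∥ = 2+4·λ ≈ 11.656854, π⊥ = 2+4·λ' ≈ 0.343146 ∈ [-1.1, 0.5) ⇒ IN Λ
candidate 3: (m,n)=(2,6) → π∥ = 2+6·λ ≈ 16.485281, π⊥ = 2+6·λ' ≈ -0.485281 ∈ [-1.1, 0.5) ⇒ IN Λ
candidate 4: (m,n)=(4,12) → π∥ = 4+12·λ ≈ 32.970563, π⊥ = 4+12·λ' ≈ -0.970563 ∈ [-1.1, 0.5) ⇒ IN Λ

1, 2, 3, 4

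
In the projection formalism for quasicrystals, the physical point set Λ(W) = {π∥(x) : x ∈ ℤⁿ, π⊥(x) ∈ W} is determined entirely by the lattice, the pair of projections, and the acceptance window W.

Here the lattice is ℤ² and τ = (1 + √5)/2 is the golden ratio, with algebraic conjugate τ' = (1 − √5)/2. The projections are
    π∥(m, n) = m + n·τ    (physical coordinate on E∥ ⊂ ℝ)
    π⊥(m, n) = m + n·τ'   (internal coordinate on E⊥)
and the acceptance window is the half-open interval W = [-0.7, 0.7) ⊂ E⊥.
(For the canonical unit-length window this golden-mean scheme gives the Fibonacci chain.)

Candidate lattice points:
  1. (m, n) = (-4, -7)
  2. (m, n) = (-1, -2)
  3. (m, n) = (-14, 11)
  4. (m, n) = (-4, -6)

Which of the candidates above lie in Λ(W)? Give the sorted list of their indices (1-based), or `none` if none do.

Numerically τ ≈ 1.618034 and τ' = −1/τ ≈ -0.618034.
candidate 1: (m,n)=(-4,-7) → π∥ = -4-7·τ ≈ -15.326238, π⊥ = -4-7·τ' ≈ 0.326238 ∈ [-0.7, 0.7) ⇒ IN Λ
candidate 2: (m,n)=(-1,-2) → π∥ = -1-2·τ ≈ -4.236068, π⊥ = -1-2·τ' ≈ 0.236068 ∈ [-0.7, 0.7) ⇒ IN Λ
candidate 3: (m,n)=(-14,11) → π∥ = -14+11·τ ≈ 3.798374, π⊥ = -14+11·τ' ≈ -20.798374 ∉ [-0.7, 0.7) ⇒ out
candidate 4: (m,n)=(-4,-6) → π∥ = -4-6·τ ≈ -13.708204, π⊥ = -4-6·τ' ≈ -0.291796 ∈ [-0.7, 0.7) ⇒ IN Λ

1, 2, 4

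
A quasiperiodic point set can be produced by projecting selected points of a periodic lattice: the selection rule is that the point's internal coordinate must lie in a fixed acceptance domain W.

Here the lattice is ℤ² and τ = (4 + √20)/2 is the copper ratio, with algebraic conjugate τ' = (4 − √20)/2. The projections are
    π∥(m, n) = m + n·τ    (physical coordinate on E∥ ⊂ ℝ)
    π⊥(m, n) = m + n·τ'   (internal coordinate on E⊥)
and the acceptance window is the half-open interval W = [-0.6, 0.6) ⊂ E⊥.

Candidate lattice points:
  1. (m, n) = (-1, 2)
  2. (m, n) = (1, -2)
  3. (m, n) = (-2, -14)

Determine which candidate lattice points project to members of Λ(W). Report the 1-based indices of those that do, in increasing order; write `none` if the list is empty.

Compute τ' = (4−√20)/2 = -0.2361, so π⊥(m,n) = m -0.2361·n.
candidate 1: (m,n)=(-1,2) → π∥ = -1+2·τ ≈ 7.4721, π⊥ = -1+2·τ' ≈ -1.4721 ∉ [-0.6, 0.6) ⇒ out
candidate 2: (m,n)=(1,-2) → π∥ = 1-2·τ ≈ -7.4721, π⊥ = 1-2·τ' ≈ 1.4721 ∉ [-0.6, 0.6) ⇒ out
candidate 3: (m,n)=(-2,-14) → π∥ = -2-14·τ ≈ -61.3050, π⊥ = -2-14·τ' ≈ 1.3050 ∉ [-0.6, 0.6) ⇒ out

none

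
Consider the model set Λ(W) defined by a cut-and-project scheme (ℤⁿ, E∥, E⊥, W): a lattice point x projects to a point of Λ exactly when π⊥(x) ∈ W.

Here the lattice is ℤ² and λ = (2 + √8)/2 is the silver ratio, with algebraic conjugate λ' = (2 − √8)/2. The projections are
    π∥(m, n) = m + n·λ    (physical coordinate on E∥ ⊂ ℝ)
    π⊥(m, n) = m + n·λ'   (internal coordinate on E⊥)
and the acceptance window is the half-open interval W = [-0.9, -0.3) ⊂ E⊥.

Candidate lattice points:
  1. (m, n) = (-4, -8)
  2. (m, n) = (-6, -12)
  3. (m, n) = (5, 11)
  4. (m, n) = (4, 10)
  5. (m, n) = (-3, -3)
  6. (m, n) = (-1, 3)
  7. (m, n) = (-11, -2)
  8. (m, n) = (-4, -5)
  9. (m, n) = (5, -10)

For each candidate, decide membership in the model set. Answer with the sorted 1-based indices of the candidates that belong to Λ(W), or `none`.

λ' = (2−√8)/2 ≈ -0.41421.
[1] lift (-4,-8): star map gives -0.68629; window check -0.9 ≤ -0.68629 < -0.3 is true → IN Λ
[2] lift (-6,-12): star map gives -1.02944; window check -0.9 ≤ -1.02944 < -0.3 is false → out
[3] lift (5,11): star map gives 0.44365; window check -0.9 ≤ 0.44365 < -0.3 is false → out
[4] lift (4,10): star map gives -0.14214; window check -0.9 ≤ -0.14214 < -0.3 is false → out
[5] lift (-3,-3): star map gives -1.75736; window check -0.9 ≤ -1.75736 < -0.3 is false → out
[6] lift (-1,3): star map gives -2.24264; window check -0.9 ≤ -2.24264 < -0.3 is false → out
[7] lift (-11,-2): star map gives -10.17157; window check -0.9 ≤ -10.17157 < -0.3 is false → out
[8] lift (-4,-5): star map gives -1.92893; window check -0.9 ≤ -1.92893 < -0.3 is false → out
[9] lift (5,-10): star map gives 9.14214; window check -0.9 ≤ 9.14214 < -0.3 is false → out

1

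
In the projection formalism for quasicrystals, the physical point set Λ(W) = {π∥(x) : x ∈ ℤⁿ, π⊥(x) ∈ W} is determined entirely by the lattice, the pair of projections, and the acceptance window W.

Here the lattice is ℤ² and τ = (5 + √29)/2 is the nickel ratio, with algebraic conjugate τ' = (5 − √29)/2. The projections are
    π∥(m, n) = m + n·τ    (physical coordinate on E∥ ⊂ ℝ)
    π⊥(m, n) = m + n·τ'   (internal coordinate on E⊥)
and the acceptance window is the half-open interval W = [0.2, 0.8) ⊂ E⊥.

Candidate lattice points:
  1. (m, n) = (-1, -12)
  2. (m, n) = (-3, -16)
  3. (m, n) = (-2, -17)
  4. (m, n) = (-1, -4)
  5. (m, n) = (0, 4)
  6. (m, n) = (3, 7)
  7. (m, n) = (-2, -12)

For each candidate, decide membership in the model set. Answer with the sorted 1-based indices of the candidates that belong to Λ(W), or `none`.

Numerically τ ≈ 5.1926 and τ' = −1/τ ≈ -0.1926.
#1 (-1,-12): internal coord -1 + (-12)·τ' = +1.3110; +1.3110 ∉ [0.2, 0.8) → out
#2 (-3,-16): internal coord -3 + (-16)·τ' = +0.0813; +0.0813 ∉ [0.2, 0.8) → out
#3 (-2,-17): internal coord -2 + (-17)·τ' = +1.2739; +1.2739 ∉ [0.2, 0.8) → out
#4 (-1,-4): internal coord -1 + (-4)·τ' = -0.2297; -0.2297 ∉ [0.2, 0.8) → out
#5 (0,4): internal coord 0 + (4)·τ' = -0.7703; -0.7703 ∉ [0.2, 0.8) → out
#6 (3,7): internal coord 3 + (7)·τ' = +1.6519; +1.6519 ∉ [0.2, 0.8) → out
#7 (-2,-12): internal coord -2 + (-12)·τ' = +0.3110; +0.3110 ∈ [0.2, 0.8) → IN Λ

7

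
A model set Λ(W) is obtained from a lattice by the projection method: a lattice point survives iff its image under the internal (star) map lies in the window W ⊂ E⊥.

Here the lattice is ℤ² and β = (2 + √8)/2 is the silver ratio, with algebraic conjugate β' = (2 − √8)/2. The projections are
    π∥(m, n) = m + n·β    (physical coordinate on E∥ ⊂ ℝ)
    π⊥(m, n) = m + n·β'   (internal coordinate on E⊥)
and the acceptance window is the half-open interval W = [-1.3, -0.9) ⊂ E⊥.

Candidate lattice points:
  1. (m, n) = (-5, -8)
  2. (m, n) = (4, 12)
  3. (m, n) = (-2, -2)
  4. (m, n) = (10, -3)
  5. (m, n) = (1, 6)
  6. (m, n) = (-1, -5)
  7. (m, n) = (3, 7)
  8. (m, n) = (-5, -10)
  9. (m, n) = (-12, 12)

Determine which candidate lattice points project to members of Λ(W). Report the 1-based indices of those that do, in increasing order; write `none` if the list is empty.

Compute β' = (2−√8)/2 = -0.414214, so π⊥(m,n) = m -0.414214·n.
#1 (-5,-8): internal coord -5 + (-8)·β' = -1.686292; -1.686292 ∉ [-1.3, -0.9) → out
#2 (4,12): internal coord 4 + (12)·β' = -0.970563; -0.970563 ∈ [-1.3, -0.9) → IN Λ
#3 (-2,-2): internal coord -2 + (-2)·β' = -1.171573; -1.171573 ∈ [-1.3, -0.9) → IN Λ
#4 (10,-3): internal coord 10 + (-3)·β' = +11.242641; +11.242641 ∉ [-1.3, -0.9) → out
#5 (1,6): internal coord 1 + (6)·β' = -1.485281; -1.485281 ∉ [-1.3, -0.9) → out
#6 (-1,-5): internal coord -1 + (-5)·β' = +1.071068; +1.071068 ∉ [-1.3, -0.9) → out
#7 (3,7): internal coord 3 + (7)·β' = +0.100505; +0.100505 ∉ [-1.3, -0.9) → out
#8 (-5,-10): internal coord -5 + (-10)·β' = -0.857864; -0.857864 ∉ [-1.3, -0.9) → out
#9 (-12,12): internal coord -12 + (12)·β' = -16.970563; -16.970563 ∉ [-1.3, -0.9) → out

2, 3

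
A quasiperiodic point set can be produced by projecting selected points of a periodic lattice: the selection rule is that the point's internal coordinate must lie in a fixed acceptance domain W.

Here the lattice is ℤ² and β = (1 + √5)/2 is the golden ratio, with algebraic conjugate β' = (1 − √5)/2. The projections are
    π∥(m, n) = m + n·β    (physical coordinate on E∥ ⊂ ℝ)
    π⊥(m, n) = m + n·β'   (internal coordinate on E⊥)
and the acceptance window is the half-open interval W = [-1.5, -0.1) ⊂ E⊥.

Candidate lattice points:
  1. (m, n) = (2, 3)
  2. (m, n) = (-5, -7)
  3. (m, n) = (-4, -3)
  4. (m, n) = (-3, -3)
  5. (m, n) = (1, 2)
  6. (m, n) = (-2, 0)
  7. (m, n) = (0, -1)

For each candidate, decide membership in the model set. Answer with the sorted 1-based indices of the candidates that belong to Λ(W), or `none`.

2, 4, 5

Numerically β ≈ 1.618034 and β' = −1/β ≈ -0.618034.
#1 (2,3): internal coord 2 + (3)·β' = +0.145898; +0.145898 ∉ [-1.5, -0.1) → out
#2 (-5,-7): internal coord -5 + (-7)·β' = -0.673762; -0.673762 ∈ [-1.5, -0.1) → IN Λ
#3 (-4,-3): internal coord -4 + (-3)·β' = -2.145898; -2.145898 ∉ [-1.5, -0.1) → out
#4 (-3,-3): internal coord -3 + (-3)·β' = -1.145898; -1.145898 ∈ [-1.5, -0.1) → IN Λ
#5 (1,2): internal coord 1 + (2)·β' = -0.236068; -0.236068 ∈ [-1.5, -0.1) → IN Λ
#6 (-2,0): internal coord -2 + (0)·β' = -2.000000; -2.000000 ∉ [-1.5, -0.1) → out
#7 (0,-1): internal coord 0 + (-1)·β' = +0.618034; +0.618034 ∉ [-1.5, -0.1) → out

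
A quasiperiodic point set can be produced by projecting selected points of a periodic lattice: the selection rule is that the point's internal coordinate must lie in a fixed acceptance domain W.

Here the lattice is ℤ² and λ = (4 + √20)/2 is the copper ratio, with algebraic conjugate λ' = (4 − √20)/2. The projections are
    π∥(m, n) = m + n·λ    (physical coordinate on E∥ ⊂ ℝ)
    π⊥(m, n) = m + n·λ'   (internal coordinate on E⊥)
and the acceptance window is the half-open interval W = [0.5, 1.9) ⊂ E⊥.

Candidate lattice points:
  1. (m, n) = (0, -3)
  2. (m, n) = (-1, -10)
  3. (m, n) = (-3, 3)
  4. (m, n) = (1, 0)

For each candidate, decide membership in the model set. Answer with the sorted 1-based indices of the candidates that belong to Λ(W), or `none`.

Compute λ' = (4−√20)/2 = -0.23607, so π⊥(m,n) = m -0.23607·n.
[1] lift (0,-3): star map gives 0.70820; window check 0.5 ≤ 0.70820 < 1.9 is true → IN Λ
[2] lift (-1,-10): star map gives 1.36068; window check 0.5 ≤ 1.36068 < 1.9 is true → IN Λ
[3] lift (-3,3): star map gives -3.70820; window check 0.5 ≤ -3.70820 < 1.9 is false → out
[4] lift (1,0): star map gives 1.00000; window check 0.5 ≤ 1.00000 < 1.9 is true → IN Λ

1, 2, 4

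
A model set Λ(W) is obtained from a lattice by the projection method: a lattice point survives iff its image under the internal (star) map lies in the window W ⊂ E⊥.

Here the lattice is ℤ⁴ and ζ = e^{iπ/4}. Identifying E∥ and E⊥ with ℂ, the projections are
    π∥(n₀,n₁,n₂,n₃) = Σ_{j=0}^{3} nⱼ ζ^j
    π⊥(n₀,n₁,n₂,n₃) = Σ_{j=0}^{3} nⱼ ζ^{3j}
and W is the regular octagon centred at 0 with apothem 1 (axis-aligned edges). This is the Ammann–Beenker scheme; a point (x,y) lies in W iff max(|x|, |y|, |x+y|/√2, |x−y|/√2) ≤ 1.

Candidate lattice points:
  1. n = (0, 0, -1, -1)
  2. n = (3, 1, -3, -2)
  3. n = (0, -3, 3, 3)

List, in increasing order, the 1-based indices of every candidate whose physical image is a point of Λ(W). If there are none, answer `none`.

π⊥(n) = n₀ + n₁ζ³ + n₂ζ⁶ + n₃ζ⁹ where ζ = e^{iπ/4}.
candidate 1: n = (0, 0, -1, -1) → π⊥ ≈ (-0.707107, +0.292893); max(|x|,|y|,|x±y|/√2) = 0.707107 ≤ 1 ⇒ ∈ W
candidate 2: n = (3, 1, -3, -2) → π⊥ ≈ (+0.878680, +2.292893); max(|x|,|y|,|x±y|/√2) = 2.292893 > 1 ⇒ ∉ W
candidate 3: n = (0, -3, 3, 3) → π⊥ ≈ (+4.242641, -3.000000); max(|x|,|y|,|x±y|/√2) = 5.121320 > 1 ⇒ ∉ W

1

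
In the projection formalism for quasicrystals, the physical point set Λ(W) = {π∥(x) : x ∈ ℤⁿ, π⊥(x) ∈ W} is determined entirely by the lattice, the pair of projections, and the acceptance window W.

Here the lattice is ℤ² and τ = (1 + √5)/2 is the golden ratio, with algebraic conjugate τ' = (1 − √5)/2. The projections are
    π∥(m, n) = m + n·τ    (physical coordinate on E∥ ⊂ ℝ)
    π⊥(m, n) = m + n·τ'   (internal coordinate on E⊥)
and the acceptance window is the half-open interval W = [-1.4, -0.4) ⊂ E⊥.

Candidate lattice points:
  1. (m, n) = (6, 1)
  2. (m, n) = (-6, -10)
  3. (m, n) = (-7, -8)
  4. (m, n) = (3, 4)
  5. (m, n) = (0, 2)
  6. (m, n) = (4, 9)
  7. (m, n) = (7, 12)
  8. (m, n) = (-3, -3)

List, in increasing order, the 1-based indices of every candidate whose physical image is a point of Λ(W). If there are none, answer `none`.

Compute τ' = (1−√5)/2 = -0.61803, so π⊥(m,n) = m -0.61803·n.
#1 (6,1): internal coord 6 + (1)·τ' = +5.38197; +5.38197 ∉ [-1.4, -0.4) → out
#2 (-6,-10): internal coord -6 + (-10)·τ' = +0.18034; +0.18034 ∉ [-1.4, -0.4) → out
#3 (-7,-8): internal coord -7 + (-8)·τ' = -2.05573; -2.05573 ∉ [-1.4, -0.4) → out
#4 (3,4): internal coord 3 + (4)·τ' = +0.52786; +0.52786 ∉ [-1.4, -0.4) → out
#5 (0,2): internal coord 0 + (2)·τ' = -1.23607; -1.23607 ∈ [-1.4, -0.4) → IN Λ
#6 (4,9): internal coord 4 + (9)·τ' = -1.56231; -1.56231 ∉ [-1.4, -0.4) → out
#7 (7,12): internal coord 7 + (12)·τ' = -0.41641; -0.41641 ∈ [-1.4, -0.4) → IN Λ
#8 (-3,-3): internal coord -3 + (-3)·τ' = -1.14590; -1.14590 ∈ [-1.4, -0.4) → IN Λ

5, 7, 8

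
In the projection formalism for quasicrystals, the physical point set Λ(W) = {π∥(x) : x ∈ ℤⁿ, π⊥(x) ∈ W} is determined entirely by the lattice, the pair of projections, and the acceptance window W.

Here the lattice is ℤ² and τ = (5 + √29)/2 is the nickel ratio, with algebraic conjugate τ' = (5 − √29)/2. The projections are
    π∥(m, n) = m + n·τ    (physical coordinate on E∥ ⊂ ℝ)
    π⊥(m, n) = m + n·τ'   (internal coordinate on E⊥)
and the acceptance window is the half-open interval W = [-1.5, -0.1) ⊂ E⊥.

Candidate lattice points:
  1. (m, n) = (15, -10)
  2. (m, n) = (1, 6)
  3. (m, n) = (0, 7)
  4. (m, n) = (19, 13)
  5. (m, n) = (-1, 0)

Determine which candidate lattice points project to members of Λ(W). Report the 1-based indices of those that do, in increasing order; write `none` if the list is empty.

Numerically τ ≈ 5.19258 and τ' = −1/τ ≈ -0.19258.
candidate 1: (m,n)=(15,-10) → π∥ = 15-10·τ ≈ -36.92582, π⊥ = 15-10·τ' ≈ 16.92582 ∉ [-1.5, -0.1) ⇒ out
candidate 2: (m,n)=(1,6) → π∥ = 1+6·τ ≈ 32.15549, π⊥ = 1+6·τ' ≈ -0.15549 ∈ [-1.5, -0.1) ⇒ IN Λ
candidate 3: (m,n)=(0,7) → π∥ = 0+7·τ ≈ 36.34808, π⊥ = 0+7·τ' ≈ -1.34808 ∈ [-1.5, -0.1) ⇒ IN Λ
candidate 4: (m,n)=(19,13) → π∥ = 19+13·τ ≈ 86.50357, π⊥ = 19+13·τ' ≈ 16.49643 ∉ [-1.5, -0.1) ⇒ out
candidate 5: (m,n)=(-1,0) → π∥ = -1+0·τ ≈ -1.00000, π⊥ = -1+0·τ' ≈ -1.00000 ∈ [-1.5, -0.1) ⇒ IN Λ

2, 3, 5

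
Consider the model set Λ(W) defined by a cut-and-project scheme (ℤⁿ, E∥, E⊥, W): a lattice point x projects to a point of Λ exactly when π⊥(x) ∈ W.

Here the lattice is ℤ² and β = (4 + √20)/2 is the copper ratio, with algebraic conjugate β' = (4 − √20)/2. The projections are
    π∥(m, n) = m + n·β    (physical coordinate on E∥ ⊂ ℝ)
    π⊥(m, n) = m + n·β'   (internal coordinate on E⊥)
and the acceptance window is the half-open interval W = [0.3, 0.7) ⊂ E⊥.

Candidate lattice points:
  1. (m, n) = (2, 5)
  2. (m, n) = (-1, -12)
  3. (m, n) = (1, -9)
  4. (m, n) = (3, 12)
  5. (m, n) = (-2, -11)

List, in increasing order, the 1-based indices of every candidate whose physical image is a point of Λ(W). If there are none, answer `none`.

5

Compute β' = (4−√20)/2 = -0.236068, so π⊥(m,n) = m -0.236068·n.
candidate 1: (m,n)=(2,5) → π∥ = 2+5·β ≈ 23.180340, π⊥ = 2+5·β' ≈ 0.819660 ∉ [0.3, 0.7) ⇒ out
candidate 2: (m,n)=(-1,-12) → π∥ = -1-12·β ≈ -51.832816, π⊥ = -1-12·β' ≈ 1.832816 ∉ [0.3, 0.7) ⇒ out
candidate 3: (m,n)=(1,-9) → π∥ = 1-9·β ≈ -37.124612, π⊥ = 1-9·β' ≈ 3.124612 ∉ [0.3, 0.7) ⇒ out
candidate 4: (m,n)=(3,12) → π∥ = 3+12·β ≈ 53.832816, π⊥ = 3+12·β' ≈ 0.167184 ∉ [0.3, 0.7) ⇒ out
candidate 5: (m,n)=(-2,-11) → π∥ = -2-11·β ≈ -48.596748, π⊥ = -2-11·β' ≈ 0.596748 ∈ [0.3, 0.7) ⇒ IN Λ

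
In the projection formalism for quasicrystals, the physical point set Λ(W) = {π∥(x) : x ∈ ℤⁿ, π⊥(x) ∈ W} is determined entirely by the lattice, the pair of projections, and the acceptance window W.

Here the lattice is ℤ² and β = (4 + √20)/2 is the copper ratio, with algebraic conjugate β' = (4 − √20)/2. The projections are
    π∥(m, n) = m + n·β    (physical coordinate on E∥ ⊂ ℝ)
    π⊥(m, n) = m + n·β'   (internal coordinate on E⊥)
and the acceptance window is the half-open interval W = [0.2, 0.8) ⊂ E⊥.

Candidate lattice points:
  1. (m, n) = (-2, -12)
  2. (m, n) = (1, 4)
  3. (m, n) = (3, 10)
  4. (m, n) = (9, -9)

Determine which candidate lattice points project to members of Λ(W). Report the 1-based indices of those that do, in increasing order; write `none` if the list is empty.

3

β' = (4−√20)/2 ≈ -0.236068.
#1 (-2,-12): internal coord -2 + (-12)·β' = +0.832816; +0.832816 ∉ [0.2, 0.8) → out
#2 (1,4): internal coord 1 + (4)·β' = +0.055728; +0.055728 ∉ [0.2, 0.8) → out
#3 (3,10): internal coord 3 + (10)·β' = +0.639320; +0.639320 ∈ [0.2, 0.8) → IN Λ
#4 (9,-9): internal coord 9 + (-9)·β' = +11.124612; +11.124612 ∉ [0.2, 0.8) → out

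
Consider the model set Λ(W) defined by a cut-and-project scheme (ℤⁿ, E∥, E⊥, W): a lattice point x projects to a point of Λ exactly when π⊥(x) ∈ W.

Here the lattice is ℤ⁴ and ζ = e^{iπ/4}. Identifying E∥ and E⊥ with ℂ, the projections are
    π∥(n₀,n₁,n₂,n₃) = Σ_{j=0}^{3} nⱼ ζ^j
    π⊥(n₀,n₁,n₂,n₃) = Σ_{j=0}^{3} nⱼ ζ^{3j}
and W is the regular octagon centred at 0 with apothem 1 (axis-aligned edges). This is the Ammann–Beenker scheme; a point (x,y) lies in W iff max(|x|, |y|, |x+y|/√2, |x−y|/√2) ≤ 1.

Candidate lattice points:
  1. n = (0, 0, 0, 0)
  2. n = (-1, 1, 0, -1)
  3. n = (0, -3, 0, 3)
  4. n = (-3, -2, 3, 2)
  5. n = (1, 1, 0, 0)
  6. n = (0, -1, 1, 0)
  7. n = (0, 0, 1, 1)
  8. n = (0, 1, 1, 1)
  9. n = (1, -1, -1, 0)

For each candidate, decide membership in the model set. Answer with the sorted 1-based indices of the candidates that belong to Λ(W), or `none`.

1, 5, 7, 8

With ζ = e^{iπ/4} the internal vectors are ζ^0,ζ^3,ζ^6,ζ^9.
#1 (0, 0, 0, 0): internal (0.0000, 0.0000); octagon support 0.0000 vs apothem 1 → ∈ W
#2 (-1, 1, 0, -1): internal (-2.4142, 0.0000); octagon support 2.4142 vs apothem 1 → ∉ W
#3 (0, -3, 0, 3): internal (4.2426, 0.0000); octagon support 4.2426 vs apothem 1 → ∉ W
#4 (-3, -2, 3, 2): internal (-0.1716, -3.0000); octagon support 3.0000 vs apothem 1 → ∉ W
#5 (1, 1, 0, 0): internal (0.2929, 0.7071); octagon support 0.7071 vs apothem 1 → ∈ W
#6 (0, -1, 1, 0): internal (0.7071, -1.7071); octagon support 1.7071 vs apothem 1 → ∉ W
#7 (0, 0, 1, 1): internal (0.7071, -0.2929); octagon support 0.7071 vs apothem 1 → ∈ W
#8 (0, 1, 1, 1): internal (0.0000, 0.4142); octagon support 0.4142 vs apothem 1 → ∈ W
#9 (1, -1, -1, 0): internal (1.7071, 0.2929); octagon support 1.7071 vs apothem 1 → ∉ W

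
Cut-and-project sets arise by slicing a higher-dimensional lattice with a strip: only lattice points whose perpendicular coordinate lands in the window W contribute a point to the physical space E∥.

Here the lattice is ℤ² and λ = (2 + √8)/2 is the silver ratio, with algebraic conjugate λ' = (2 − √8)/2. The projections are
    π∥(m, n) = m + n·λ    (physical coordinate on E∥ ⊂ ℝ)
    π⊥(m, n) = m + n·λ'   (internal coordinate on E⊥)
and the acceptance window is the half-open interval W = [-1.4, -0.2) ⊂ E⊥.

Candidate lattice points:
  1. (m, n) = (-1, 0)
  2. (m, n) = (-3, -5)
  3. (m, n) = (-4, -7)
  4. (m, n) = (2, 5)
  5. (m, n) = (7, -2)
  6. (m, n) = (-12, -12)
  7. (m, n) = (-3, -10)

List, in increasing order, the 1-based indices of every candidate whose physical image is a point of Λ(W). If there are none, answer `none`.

1, 2, 3

λ' = (2−√8)/2 ≈ -0.41421.
#1 (-1,0): internal coord -1 + (0)·λ' = -1.00000; -1.00000 ∈ [-1.4, -0.2) → IN Λ
#2 (-3,-5): internal coord -3 + (-5)·λ' = -0.92893; -0.92893 ∈ [-1.4, -0.2) → IN Λ
#3 (-4,-7): internal coord -4 + (-7)·λ' = -1.10051; -1.10051 ∈ [-1.4, -0.2) → IN Λ
#4 (2,5): internal coord 2 + (5)·λ' = -0.07107; -0.07107 ∉ [-1.4, -0.2) → out
#5 (7,-2): internal coord 7 + (-2)·λ' = +7.82843; +7.82843 ∉ [-1.4, -0.2) → out
#6 (-12,-12): internal coord -12 + (-12)·λ' = -7.02944; -7.02944 ∉ [-1.4, -0.2) → out
#7 (-3,-10): internal coord -3 + (-10)·λ' = +1.14214; +1.14214 ∉ [-1.4, -0.2) → out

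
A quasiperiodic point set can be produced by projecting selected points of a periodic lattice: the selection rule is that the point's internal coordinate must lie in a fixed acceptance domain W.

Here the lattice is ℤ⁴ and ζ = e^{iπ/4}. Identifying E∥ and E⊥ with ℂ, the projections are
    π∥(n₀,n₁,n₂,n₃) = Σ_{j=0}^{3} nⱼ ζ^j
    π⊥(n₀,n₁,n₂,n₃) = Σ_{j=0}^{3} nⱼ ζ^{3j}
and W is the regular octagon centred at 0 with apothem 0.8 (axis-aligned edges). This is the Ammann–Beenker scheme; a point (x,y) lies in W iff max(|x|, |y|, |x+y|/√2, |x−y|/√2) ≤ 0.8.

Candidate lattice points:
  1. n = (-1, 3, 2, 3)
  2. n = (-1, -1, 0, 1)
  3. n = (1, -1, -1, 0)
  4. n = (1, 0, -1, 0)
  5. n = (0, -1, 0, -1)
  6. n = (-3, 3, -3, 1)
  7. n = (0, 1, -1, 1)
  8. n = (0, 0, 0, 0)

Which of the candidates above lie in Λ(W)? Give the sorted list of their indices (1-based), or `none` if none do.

2, 8

Internal map: ζ^{3j} for j=0..3 gives (1,0), (−√2/2,√2/2), (0,−1), (√2/2,√2/2).
candidate 1: n = (-1, 3, 2, 3) → π⊥ ≈ (-1.00000, +2.24264); max(|x|,|y|,|x±y|/√2) = 2.29289 > 0.8 ⇒ ∉ W
candidate 2: n = (-1, -1, 0, 1) → π⊥ ≈ (+0.41421, +0.00000); max(|x|,|y|,|x±y|/√2) = 0.41421 ≤ 0.8 ⇒ ∈ W
candidate 3: n = (1, -1, -1, 0) → π⊥ ≈ (+1.70711, +0.29289); max(|x|,|y|,|x±y|/√2) = 1.70711 > 0.8 ⇒ ∉ W
candidate 4: n = (1, 0, -1, 0) → π⊥ ≈ (+1.00000, +1.00000); max(|x|,|y|,|x±y|/√2) = 1.41421 > 0.8 ⇒ ∉ W
candidate 5: n = (0, -1, 0, -1) → π⊥ ≈ (+0.00000, -1.41421); max(|x|,|y|,|x±y|/√2) = 1.41421 > 0.8 ⇒ ∉ W
candidate 6: n = (-3, 3, -3, 1) → π⊥ ≈ (-4.41421, +5.82843); max(|x|,|y|,|x±y|/√2) = 7.24264 > 0.8 ⇒ ∉ W
candidate 7: n = (0, 1, -1, 1) → π⊥ ≈ (+0.00000, +2.41421); max(|x|,|y|,|x±y|/√2) = 2.41421 > 0.8 ⇒ ∉ W
candidate 8: n = (0, 0, 0, 0) → π⊥ ≈ (+0.00000, +0.00000); max(|x|,|y|,|x±y|/√2) = 0.00000 ≤ 0.8 ⇒ ∈ W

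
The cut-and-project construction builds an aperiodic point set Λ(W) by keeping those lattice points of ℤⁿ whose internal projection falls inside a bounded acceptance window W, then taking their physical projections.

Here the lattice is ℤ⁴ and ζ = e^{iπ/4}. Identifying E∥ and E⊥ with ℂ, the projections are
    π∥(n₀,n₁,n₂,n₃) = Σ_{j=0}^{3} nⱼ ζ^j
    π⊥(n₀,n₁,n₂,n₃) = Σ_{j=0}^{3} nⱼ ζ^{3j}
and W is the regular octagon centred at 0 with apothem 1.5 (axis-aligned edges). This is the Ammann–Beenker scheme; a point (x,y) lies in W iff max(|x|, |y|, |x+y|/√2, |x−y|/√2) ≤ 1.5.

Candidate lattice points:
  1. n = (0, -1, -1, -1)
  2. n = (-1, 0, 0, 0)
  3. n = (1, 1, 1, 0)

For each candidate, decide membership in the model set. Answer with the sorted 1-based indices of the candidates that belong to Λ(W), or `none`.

With ζ = e^{iπ/4} the internal vectors are ζ^0,ζ^3,ζ^6,ζ^9.
candidate 1: n = (0, -1, -1, -1) → π⊥ ≈ (+0.00000, -0.41421); max(|x|,|y|,|x±y|/√2) = 0.41421 ≤ 1.5 ⇒ ∈ W
candidate 2: n = (-1, 0, 0, 0) → π⊥ ≈ (-1.00000, +0.00000); max(|x|,|y|,|x±y|/√2) = 1.00000 ≤ 1.5 ⇒ ∈ W
candidate 3: n = (1, 1, 1, 0) → π⊥ ≈ (+0.29289, -0.29289); max(|x|,|y|,|x±y|/√2) = 0.41421 ≤ 1.5 ⇒ ∈ W

1, 2, 3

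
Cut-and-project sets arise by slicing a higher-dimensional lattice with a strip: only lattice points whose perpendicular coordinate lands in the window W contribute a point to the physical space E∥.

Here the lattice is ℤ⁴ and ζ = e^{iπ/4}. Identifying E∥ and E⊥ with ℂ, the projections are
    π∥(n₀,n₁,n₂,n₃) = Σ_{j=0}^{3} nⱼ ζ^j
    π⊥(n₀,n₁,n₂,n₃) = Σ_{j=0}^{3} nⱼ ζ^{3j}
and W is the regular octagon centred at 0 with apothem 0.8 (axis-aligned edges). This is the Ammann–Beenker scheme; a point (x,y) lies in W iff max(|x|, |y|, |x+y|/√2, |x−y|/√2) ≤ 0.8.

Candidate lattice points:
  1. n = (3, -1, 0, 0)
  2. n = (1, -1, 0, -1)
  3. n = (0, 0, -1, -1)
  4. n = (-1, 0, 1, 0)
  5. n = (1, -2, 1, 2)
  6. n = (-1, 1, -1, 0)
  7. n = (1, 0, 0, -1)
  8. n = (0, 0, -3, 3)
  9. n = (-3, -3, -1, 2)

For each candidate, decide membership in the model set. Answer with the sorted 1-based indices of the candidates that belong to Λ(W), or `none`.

3, 7, 9

With ζ = e^{iπ/4} the internal vectors are ζ^0,ζ^3,ζ^6,ζ^9.
#1 (3, -1, 0, 0): internal (3.70711, -0.70711); octagon support 3.70711 vs apothem 0.8 → ∉ W
#2 (1, -1, 0, -1): internal (1.00000, -1.41421); octagon support 1.70711 vs apothem 0.8 → ∉ W
#3 (0, 0, -1, -1): internal (-0.70711, 0.29289); octagon support 0.70711 vs apothem 0.8 → ∈ W
#4 (-1, 0, 1, 0): internal (-1.00000, -1.00000); octagon support 1.41421 vs apothem 0.8 → ∉ W
#5 (1, -2, 1, 2): internal (3.82843, -1.00000); octagon support 3.82843 vs apothem 0.8 → ∉ W
#6 (-1, 1, -1, 0): internal (-1.70711, 1.70711); octagon support 2.41421 vs apothem 0.8 → ∉ W
#7 (1, 0, 0, -1): internal (0.29289, -0.70711); octagon support 0.70711 vs apothem 0.8 → ∈ W
#8 (0, 0, -3, 3): internal (2.12132, 5.12132); octagon support 5.12132 vs apothem 0.8 → ∉ W
#9 (-3, -3, -1, 2): internal (0.53553, 0.29289); octagon support 0.58579 vs apothem 0.8 → ∈ W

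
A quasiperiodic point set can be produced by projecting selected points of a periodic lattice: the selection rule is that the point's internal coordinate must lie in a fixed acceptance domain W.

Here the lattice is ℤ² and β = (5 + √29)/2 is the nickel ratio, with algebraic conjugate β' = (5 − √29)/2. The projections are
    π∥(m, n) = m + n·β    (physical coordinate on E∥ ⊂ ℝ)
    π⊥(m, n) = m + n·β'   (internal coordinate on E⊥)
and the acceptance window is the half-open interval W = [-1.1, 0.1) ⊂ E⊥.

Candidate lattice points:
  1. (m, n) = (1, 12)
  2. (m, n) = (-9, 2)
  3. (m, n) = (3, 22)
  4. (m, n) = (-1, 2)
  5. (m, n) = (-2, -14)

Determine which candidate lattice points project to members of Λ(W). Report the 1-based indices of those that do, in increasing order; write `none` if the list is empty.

none

Numerically β ≈ 5.192582 and β' = −1/β ≈ -0.192582.
candidate 1: (m,n)=(1,12) → π∥ = 1+12·β ≈ 63.310989, π⊥ = 1+12·β' ≈ -1.310989 ∉ [-1.1, 0.1) ⇒ out
candidate 2: (m,n)=(-9,2) → π∥ = -9+2·β ≈ 1.385165, π⊥ = -9+2·β' ≈ -9.385165 ∉ [-1.1, 0.1) ⇒ out
candidate 3: (m,n)=(3,22) → π∥ = 3+22·β ≈ 117.236813, π⊥ = 3+22·β' ≈ -1.236813 ∉ [-1.1, 0.1) ⇒ out
candidate 4: (m,n)=(-1,2) → π∥ = -1+2·β ≈ 9.385165, π⊥ = -1+2·β' ≈ -1.385165 ∉ [-1.1, 0.1) ⇒ out
candidate 5: (m,n)=(-2,-14) → π∥ = -2-14·β ≈ -74.696154, π⊥ = -2-14·β' ≈ 0.696154 ∉ [-1.1, 0.1) ⇒ out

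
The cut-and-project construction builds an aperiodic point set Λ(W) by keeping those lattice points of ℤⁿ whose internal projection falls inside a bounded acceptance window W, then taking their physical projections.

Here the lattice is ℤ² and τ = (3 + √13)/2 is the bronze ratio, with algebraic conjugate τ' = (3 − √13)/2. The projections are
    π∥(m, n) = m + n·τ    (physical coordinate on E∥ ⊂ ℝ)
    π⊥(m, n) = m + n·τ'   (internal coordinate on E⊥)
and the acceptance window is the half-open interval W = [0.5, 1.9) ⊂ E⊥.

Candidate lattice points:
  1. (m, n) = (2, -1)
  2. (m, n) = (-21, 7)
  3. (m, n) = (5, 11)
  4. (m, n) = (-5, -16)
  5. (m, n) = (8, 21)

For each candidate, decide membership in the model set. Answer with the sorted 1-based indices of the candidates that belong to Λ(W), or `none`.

3, 5

Numerically τ ≈ 3.302776 and τ' = −1/τ ≈ -0.302776.
candidate 1: (m,n)=(2,-1) → π∥ = 2-1·τ ≈ -1.302776, π⊥ = 2-1·τ' ≈ 2.302776 ∉ [0.5, 1.9) ⇒ out
candidate 2: (m,n)=(-21,7) → π∥ = -21+7·τ ≈ 2.119429, π⊥ = -21+7·τ' ≈ -23.119429 ∉ [0.5, 1.9) ⇒ out
candidate 3: (m,n)=(5,11) → π∥ = 5+11·τ ≈ 41.330532, π⊥ = 5+11·τ' ≈ 1.669468 ∈ [0.5, 1.9) ⇒ IN Λ
candidate 4: (m,n)=(-5,-16) → π∥ = -5-16·τ ≈ -57.844410, π⊥ = -5-16·τ' ≈ -0.155590 ∉ [0.5, 1.9) ⇒ out
candidate 5: (m,n)=(8,21) → π∥ = 8+21·τ ≈ 77.358288, π⊥ = 8+21·τ' ≈ 1.641712 ∈ [0.5, 1.9) ⇒ IN Λ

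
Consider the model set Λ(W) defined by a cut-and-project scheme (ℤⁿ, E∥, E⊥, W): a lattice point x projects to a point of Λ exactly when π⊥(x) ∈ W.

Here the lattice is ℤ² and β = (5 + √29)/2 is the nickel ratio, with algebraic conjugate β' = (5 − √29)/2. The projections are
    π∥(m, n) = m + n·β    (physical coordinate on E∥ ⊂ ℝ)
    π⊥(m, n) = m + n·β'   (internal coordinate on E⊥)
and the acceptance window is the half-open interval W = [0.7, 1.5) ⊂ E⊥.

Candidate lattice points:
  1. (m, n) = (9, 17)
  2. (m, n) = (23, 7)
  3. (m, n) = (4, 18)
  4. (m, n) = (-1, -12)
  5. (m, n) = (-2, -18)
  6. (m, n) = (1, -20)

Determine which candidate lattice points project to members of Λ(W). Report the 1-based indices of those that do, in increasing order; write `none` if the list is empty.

Numerically β ≈ 5.1926 and β' = −1/β ≈ -0.1926.
#1 (9,17): internal coord 9 + (17)·β' = +5.7261; +5.7261 ∉ [0.7, 1.5) → out
#2 (23,7): internal coord 23 + (7)·β' = +21.6519; +21.6519 ∉ [0.7, 1.5) → out
#3 (4,18): internal coord 4 + (18)·β' = +0.5335; +0.5335 ∉ [0.7, 1.5) → out
#4 (-1,-12): internal coord -1 + (-12)·β' = +1.3110; +1.3110 ∈ [0.7, 1.5) → IN Λ
#5 (-2,-18): internal coord -2 + (-18)·β' = +1.4665; +1.4665 ∈ [0.7, 1.5) → IN Λ
#6 (1,-20): internal coord 1 + (-20)·β' = +4.8516; +4.8516 ∉ [0.7, 1.5) → out

4, 5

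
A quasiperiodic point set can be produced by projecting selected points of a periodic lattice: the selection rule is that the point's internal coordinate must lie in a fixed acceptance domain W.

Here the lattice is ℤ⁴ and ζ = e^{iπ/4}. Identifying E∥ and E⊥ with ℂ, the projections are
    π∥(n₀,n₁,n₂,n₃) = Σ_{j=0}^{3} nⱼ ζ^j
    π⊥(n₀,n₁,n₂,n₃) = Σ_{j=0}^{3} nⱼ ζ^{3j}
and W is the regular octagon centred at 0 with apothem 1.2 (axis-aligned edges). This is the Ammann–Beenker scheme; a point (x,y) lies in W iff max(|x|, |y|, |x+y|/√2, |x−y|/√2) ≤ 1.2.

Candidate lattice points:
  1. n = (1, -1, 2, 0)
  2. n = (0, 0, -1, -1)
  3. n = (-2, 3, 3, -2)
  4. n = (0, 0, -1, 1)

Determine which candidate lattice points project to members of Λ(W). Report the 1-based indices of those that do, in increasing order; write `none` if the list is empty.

π⊥(n) = n₀ + n₁ζ³ + n₂ζ⁶ + n₃ζ⁹ where ζ = e^{iπ/4}.
#1 (1, -1, 2, 0): internal (1.70711, -2.70711); octagon support 3.12132 vs apothem 1.2 → ∉ W
#2 (0, 0, -1, -1): internal (-0.70711, 0.29289); octagon support 0.70711 vs apothem 1.2 → ∈ W
#3 (-2, 3, 3, -2): internal (-5.53553, -2.29289); octagon support 5.53553 vs apothem 1.2 → ∉ W
#4 (0, 0, -1, 1): internal (0.70711, 1.70711); octagon support 1.70711 vs apothem 1.2 → ∉ W

2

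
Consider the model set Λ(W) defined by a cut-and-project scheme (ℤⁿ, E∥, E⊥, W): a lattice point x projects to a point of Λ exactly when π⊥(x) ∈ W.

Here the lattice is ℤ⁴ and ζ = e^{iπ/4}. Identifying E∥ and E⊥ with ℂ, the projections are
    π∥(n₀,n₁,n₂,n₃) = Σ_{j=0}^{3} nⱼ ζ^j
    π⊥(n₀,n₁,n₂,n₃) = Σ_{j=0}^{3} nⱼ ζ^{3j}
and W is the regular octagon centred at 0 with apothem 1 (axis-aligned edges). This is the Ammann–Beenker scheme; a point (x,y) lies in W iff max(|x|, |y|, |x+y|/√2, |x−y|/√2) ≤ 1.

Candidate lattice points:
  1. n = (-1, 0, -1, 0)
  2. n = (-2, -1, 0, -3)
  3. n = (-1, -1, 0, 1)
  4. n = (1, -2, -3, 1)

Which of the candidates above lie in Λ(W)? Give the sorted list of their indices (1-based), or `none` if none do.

3

With ζ = e^{iπ/4} the internal vectors are ζ^0,ζ^3,ζ^6,ζ^9.
candidate 1: n = (-1, 0, -1, 0) → π⊥ ≈ (-1.00000, +1.00000); max(|x|,|y|,|x±y|/√2) = 1.41421 > 1 ⇒ ∉ W
candidate 2: n = (-2, -1, 0, -3) → π⊥ ≈ (-3.41421, -2.82843); max(|x|,|y|,|x±y|/√2) = 4.41421 > 1 ⇒ ∉ W
candidate 3: n = (-1, -1, 0, 1) → π⊥ ≈ (+0.41421, +0.00000); max(|x|,|y|,|x±y|/√2) = 0.41421 ≤ 1 ⇒ ∈ W
candidate 4: n = (1, -2, -3, 1) → π⊥ ≈ (+3.12132, +2.29289); max(|x|,|y|,|x±y|/√2) = 3.82843 > 1 ⇒ ∉ W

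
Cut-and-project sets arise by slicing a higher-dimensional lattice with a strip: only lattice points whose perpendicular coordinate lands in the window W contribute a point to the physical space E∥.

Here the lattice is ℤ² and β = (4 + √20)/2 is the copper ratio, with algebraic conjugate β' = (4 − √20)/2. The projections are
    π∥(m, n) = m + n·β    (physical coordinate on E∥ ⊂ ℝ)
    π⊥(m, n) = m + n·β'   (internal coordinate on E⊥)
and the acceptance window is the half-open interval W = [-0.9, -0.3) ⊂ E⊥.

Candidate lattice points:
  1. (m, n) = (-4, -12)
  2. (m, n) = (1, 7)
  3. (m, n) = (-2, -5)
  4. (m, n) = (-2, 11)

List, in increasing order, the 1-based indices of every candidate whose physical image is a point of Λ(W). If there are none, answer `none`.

2, 3

Numerically β ≈ 4.23607 and β' = −1/β ≈ -0.23607.
candidate 1: (m,n)=(-4,-12) → π∥ = -4-12·β ≈ -54.83282, π⊥ = -4-12·β' ≈ -1.16718 ∉ [-0.9, -0.3) ⇒ out
candidate 2: (m,n)=(1,7) → π∥ = 1+7·β ≈ 30.65248, π⊥ = 1+7·β' ≈ -0.65248 ∈ [-0.9, -0.3) ⇒ IN Λ
candidate 3: (m,n)=(-2,-5) → π∥ = -2-5·β ≈ -23.18034, π⊥ = -2-5·β' ≈ -0.81966 ∈ [-0.9, -0.3) ⇒ IN Λ
candidate 4: (m,n)=(-2,11) → π∥ = -2+11·β ≈ 44.59675, π⊥ = -2+11·β' ≈ -4.59675 ∉ [-0.9, -0.3) ⇒ out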